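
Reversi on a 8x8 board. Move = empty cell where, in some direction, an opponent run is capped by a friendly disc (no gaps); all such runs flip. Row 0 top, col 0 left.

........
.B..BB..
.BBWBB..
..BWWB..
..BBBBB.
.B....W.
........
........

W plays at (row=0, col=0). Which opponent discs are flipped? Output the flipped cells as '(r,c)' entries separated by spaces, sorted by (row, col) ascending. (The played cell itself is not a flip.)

Dir NW: edge -> no flip
Dir N: edge -> no flip
Dir NE: edge -> no flip
Dir W: edge -> no flip
Dir E: first cell '.' (not opp) -> no flip
Dir SW: edge -> no flip
Dir S: first cell '.' (not opp) -> no flip
Dir SE: opp run (1,1) (2,2) capped by W -> flip

Answer: (1,1) (2,2)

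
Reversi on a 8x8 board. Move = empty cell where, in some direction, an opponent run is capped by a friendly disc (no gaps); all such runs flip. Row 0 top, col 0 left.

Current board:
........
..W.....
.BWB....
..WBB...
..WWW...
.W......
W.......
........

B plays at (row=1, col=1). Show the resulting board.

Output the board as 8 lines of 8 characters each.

Place B at (1,1); scan 8 dirs for brackets.
Dir NW: first cell '.' (not opp) -> no flip
Dir N: first cell '.' (not opp) -> no flip
Dir NE: first cell '.' (not opp) -> no flip
Dir W: first cell '.' (not opp) -> no flip
Dir E: opp run (1,2), next='.' -> no flip
Dir SW: first cell '.' (not opp) -> no flip
Dir S: first cell 'B' (not opp) -> no flip
Dir SE: opp run (2,2) capped by B -> flip
All flips: (2,2)

Answer: ........
.BW.....
.BBB....
..WBB...
..WWW...
.W......
W.......
........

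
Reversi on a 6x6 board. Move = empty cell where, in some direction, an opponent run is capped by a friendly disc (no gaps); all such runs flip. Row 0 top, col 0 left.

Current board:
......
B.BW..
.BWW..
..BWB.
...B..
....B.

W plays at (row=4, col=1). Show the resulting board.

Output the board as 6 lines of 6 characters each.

Place W at (4,1); scan 8 dirs for brackets.
Dir NW: first cell '.' (not opp) -> no flip
Dir N: first cell '.' (not opp) -> no flip
Dir NE: opp run (3,2) capped by W -> flip
Dir W: first cell '.' (not opp) -> no flip
Dir E: first cell '.' (not opp) -> no flip
Dir SW: first cell '.' (not opp) -> no flip
Dir S: first cell '.' (not opp) -> no flip
Dir SE: first cell '.' (not opp) -> no flip
All flips: (3,2)

Answer: ......
B.BW..
.BWW..
..WWB.
.W.B..
....B.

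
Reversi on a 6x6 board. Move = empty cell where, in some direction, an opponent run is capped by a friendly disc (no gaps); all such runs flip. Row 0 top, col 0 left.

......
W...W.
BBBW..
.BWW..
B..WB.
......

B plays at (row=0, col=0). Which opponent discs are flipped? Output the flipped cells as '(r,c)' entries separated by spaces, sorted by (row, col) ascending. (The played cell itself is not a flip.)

Dir NW: edge -> no flip
Dir N: edge -> no flip
Dir NE: edge -> no flip
Dir W: edge -> no flip
Dir E: first cell '.' (not opp) -> no flip
Dir SW: edge -> no flip
Dir S: opp run (1,0) capped by B -> flip
Dir SE: first cell '.' (not opp) -> no flip

Answer: (1,0)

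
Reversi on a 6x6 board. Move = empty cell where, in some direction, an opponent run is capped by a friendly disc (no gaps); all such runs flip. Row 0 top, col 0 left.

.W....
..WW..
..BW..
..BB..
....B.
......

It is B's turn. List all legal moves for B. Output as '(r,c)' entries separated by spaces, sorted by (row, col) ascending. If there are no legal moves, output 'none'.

(0,0): no bracket -> illegal
(0,2): flips 1 -> legal
(0,3): flips 2 -> legal
(0,4): flips 1 -> legal
(1,0): no bracket -> illegal
(1,1): no bracket -> illegal
(1,4): flips 1 -> legal
(2,1): no bracket -> illegal
(2,4): flips 1 -> legal
(3,4): no bracket -> illegal

Answer: (0,2) (0,3) (0,4) (1,4) (2,4)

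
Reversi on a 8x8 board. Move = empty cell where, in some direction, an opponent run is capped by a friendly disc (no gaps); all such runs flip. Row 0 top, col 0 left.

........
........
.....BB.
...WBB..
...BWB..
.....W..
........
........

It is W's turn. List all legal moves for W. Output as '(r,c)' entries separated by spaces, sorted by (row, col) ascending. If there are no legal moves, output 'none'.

Answer: (1,5) (1,7) (2,4) (3,6) (4,2) (4,6) (5,3)

Derivation:
(1,4): no bracket -> illegal
(1,5): flips 3 -> legal
(1,6): no bracket -> illegal
(1,7): flips 2 -> legal
(2,3): no bracket -> illegal
(2,4): flips 1 -> legal
(2,7): no bracket -> illegal
(3,2): no bracket -> illegal
(3,6): flips 2 -> legal
(3,7): no bracket -> illegal
(4,2): flips 1 -> legal
(4,6): flips 1 -> legal
(5,2): no bracket -> illegal
(5,3): flips 1 -> legal
(5,4): no bracket -> illegal
(5,6): no bracket -> illegal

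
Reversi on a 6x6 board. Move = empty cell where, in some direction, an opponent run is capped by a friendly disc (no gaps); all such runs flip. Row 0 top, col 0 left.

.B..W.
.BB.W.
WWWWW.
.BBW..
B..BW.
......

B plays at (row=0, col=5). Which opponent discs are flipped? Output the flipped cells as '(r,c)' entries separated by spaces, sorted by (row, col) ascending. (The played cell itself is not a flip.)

Dir NW: edge -> no flip
Dir N: edge -> no flip
Dir NE: edge -> no flip
Dir W: opp run (0,4), next='.' -> no flip
Dir E: edge -> no flip
Dir SW: opp run (1,4) (2,3) capped by B -> flip
Dir S: first cell '.' (not opp) -> no flip
Dir SE: edge -> no flip

Answer: (1,4) (2,3)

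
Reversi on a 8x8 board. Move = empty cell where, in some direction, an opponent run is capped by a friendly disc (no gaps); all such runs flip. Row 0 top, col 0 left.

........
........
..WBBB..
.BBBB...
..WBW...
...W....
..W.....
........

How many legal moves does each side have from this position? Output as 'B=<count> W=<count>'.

Answer: B=12 W=6

Derivation:
-- B to move --
(1,1): flips 1 -> legal
(1,2): flips 1 -> legal
(1,3): flips 1 -> legal
(2,1): flips 1 -> legal
(3,5): no bracket -> illegal
(4,1): flips 1 -> legal
(4,5): flips 1 -> legal
(5,1): flips 1 -> legal
(5,2): flips 1 -> legal
(5,4): flips 1 -> legal
(5,5): flips 1 -> legal
(6,1): no bracket -> illegal
(6,3): flips 1 -> legal
(6,4): flips 2 -> legal
(7,1): no bracket -> illegal
(7,2): no bracket -> illegal
(7,3): no bracket -> illegal
B mobility = 12
-- W to move --
(1,2): no bracket -> illegal
(1,3): flips 3 -> legal
(1,4): flips 2 -> legal
(1,5): flips 2 -> legal
(1,6): no bracket -> illegal
(2,0): flips 1 -> legal
(2,1): no bracket -> illegal
(2,6): flips 3 -> legal
(3,0): no bracket -> illegal
(3,5): no bracket -> illegal
(3,6): no bracket -> illegal
(4,0): flips 1 -> legal
(4,1): no bracket -> illegal
(4,5): no bracket -> illegal
(5,2): no bracket -> illegal
(5,4): no bracket -> illegal
W mobility = 6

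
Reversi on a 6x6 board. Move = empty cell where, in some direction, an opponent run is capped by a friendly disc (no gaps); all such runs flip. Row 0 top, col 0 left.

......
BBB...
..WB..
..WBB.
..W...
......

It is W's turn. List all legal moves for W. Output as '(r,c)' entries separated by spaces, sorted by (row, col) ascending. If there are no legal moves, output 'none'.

(0,0): flips 1 -> legal
(0,1): no bracket -> illegal
(0,2): flips 1 -> legal
(0,3): no bracket -> illegal
(1,3): no bracket -> illegal
(1,4): flips 1 -> legal
(2,0): no bracket -> illegal
(2,1): no bracket -> illegal
(2,4): flips 2 -> legal
(2,5): no bracket -> illegal
(3,5): flips 2 -> legal
(4,3): no bracket -> illegal
(4,4): flips 1 -> legal
(4,5): no bracket -> illegal

Answer: (0,0) (0,2) (1,4) (2,4) (3,5) (4,4)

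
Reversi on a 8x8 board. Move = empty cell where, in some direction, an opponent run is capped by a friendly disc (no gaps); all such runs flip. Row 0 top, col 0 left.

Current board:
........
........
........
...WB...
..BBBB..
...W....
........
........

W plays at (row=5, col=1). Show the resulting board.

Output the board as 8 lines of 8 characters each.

Answer: ........
........
........
...WB...
..WBBB..
.W.W....
........
........

Derivation:
Place W at (5,1); scan 8 dirs for brackets.
Dir NW: first cell '.' (not opp) -> no flip
Dir N: first cell '.' (not opp) -> no flip
Dir NE: opp run (4,2) capped by W -> flip
Dir W: first cell '.' (not opp) -> no flip
Dir E: first cell '.' (not opp) -> no flip
Dir SW: first cell '.' (not opp) -> no flip
Dir S: first cell '.' (not opp) -> no flip
Dir SE: first cell '.' (not opp) -> no flip
All flips: (4,2)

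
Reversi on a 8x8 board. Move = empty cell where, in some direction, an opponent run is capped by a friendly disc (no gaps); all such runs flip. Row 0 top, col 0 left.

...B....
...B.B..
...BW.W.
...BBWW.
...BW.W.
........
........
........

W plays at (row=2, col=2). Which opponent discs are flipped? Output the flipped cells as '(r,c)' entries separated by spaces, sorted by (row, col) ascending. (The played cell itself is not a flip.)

Dir NW: first cell '.' (not opp) -> no flip
Dir N: first cell '.' (not opp) -> no flip
Dir NE: opp run (1,3), next='.' -> no flip
Dir W: first cell '.' (not opp) -> no flip
Dir E: opp run (2,3) capped by W -> flip
Dir SW: first cell '.' (not opp) -> no flip
Dir S: first cell '.' (not opp) -> no flip
Dir SE: opp run (3,3) capped by W -> flip

Answer: (2,3) (3,3)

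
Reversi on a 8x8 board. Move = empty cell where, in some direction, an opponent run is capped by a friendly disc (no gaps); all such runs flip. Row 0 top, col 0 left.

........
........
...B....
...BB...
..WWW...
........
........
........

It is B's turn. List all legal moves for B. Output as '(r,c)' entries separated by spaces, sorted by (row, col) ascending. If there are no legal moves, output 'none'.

(3,1): no bracket -> illegal
(3,2): no bracket -> illegal
(3,5): no bracket -> illegal
(4,1): no bracket -> illegal
(4,5): no bracket -> illegal
(5,1): flips 1 -> legal
(5,2): flips 1 -> legal
(5,3): flips 1 -> legal
(5,4): flips 1 -> legal
(5,5): flips 1 -> legal

Answer: (5,1) (5,2) (5,3) (5,4) (5,5)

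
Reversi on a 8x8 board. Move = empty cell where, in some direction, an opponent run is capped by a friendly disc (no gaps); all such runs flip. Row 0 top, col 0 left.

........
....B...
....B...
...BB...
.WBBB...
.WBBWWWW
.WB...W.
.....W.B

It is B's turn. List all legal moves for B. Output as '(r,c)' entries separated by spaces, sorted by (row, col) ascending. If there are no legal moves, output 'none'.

Answer: (3,0) (4,0) (5,0) (6,0) (6,4) (6,5) (7,0)

Derivation:
(3,0): flips 1 -> legal
(3,1): no bracket -> illegal
(3,2): no bracket -> illegal
(4,0): flips 2 -> legal
(4,5): no bracket -> illegal
(4,6): no bracket -> illegal
(4,7): no bracket -> illegal
(5,0): flips 1 -> legal
(6,0): flips 2 -> legal
(6,3): no bracket -> illegal
(6,4): flips 1 -> legal
(6,5): flips 1 -> legal
(6,7): no bracket -> illegal
(7,0): flips 1 -> legal
(7,1): no bracket -> illegal
(7,2): no bracket -> illegal
(7,4): no bracket -> illegal
(7,6): no bracket -> illegal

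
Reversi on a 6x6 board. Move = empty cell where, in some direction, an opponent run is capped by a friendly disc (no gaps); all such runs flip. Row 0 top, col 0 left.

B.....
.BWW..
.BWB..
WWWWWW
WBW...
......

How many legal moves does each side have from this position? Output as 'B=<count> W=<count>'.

Answer: B=6 W=8

Derivation:
-- B to move --
(0,1): flips 1 -> legal
(0,2): no bracket -> illegal
(0,3): flips 2 -> legal
(0,4): no bracket -> illegal
(1,4): flips 2 -> legal
(2,0): no bracket -> illegal
(2,4): no bracket -> illegal
(2,5): no bracket -> illegal
(4,3): flips 3 -> legal
(4,4): flips 2 -> legal
(4,5): flips 1 -> legal
(5,0): no bracket -> illegal
(5,1): no bracket -> illegal
(5,2): no bracket -> illegal
(5,3): no bracket -> illegal
B mobility = 6
-- W to move --
(0,1): flips 2 -> legal
(0,2): no bracket -> illegal
(1,0): flips 2 -> legal
(1,4): flips 1 -> legal
(2,0): flips 1 -> legal
(2,4): flips 1 -> legal
(5,0): flips 1 -> legal
(5,1): flips 1 -> legal
(5,2): flips 1 -> legal
W mobility = 8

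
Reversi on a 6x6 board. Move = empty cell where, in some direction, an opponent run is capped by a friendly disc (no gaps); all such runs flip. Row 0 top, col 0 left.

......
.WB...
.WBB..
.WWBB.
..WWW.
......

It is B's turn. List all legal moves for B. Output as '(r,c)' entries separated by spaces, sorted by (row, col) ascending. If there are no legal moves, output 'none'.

Answer: (0,0) (1,0) (2,0) (3,0) (4,0) (4,1) (5,1) (5,2) (5,3) (5,4) (5,5)

Derivation:
(0,0): flips 1 -> legal
(0,1): no bracket -> illegal
(0,2): no bracket -> illegal
(1,0): flips 1 -> legal
(2,0): flips 1 -> legal
(3,0): flips 3 -> legal
(3,5): no bracket -> illegal
(4,0): flips 1 -> legal
(4,1): flips 1 -> legal
(4,5): no bracket -> illegal
(5,1): flips 1 -> legal
(5,2): flips 3 -> legal
(5,3): flips 1 -> legal
(5,4): flips 1 -> legal
(5,5): flips 1 -> legal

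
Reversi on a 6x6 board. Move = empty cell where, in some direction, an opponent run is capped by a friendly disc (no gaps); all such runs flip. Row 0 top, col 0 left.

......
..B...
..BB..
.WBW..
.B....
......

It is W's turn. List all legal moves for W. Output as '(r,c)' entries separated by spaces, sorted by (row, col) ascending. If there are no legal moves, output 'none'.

(0,1): no bracket -> illegal
(0,2): no bracket -> illegal
(0,3): no bracket -> illegal
(1,1): flips 1 -> legal
(1,3): flips 2 -> legal
(1,4): no bracket -> illegal
(2,1): no bracket -> illegal
(2,4): no bracket -> illegal
(3,0): no bracket -> illegal
(3,4): no bracket -> illegal
(4,0): no bracket -> illegal
(4,2): no bracket -> illegal
(4,3): no bracket -> illegal
(5,0): no bracket -> illegal
(5,1): flips 1 -> legal
(5,2): no bracket -> illegal

Answer: (1,1) (1,3) (5,1)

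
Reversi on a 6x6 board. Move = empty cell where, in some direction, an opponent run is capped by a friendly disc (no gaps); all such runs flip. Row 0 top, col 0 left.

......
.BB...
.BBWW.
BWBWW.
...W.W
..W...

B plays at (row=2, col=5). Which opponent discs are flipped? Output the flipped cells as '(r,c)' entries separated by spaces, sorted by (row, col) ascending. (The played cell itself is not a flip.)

Answer: (2,3) (2,4)

Derivation:
Dir NW: first cell '.' (not opp) -> no flip
Dir N: first cell '.' (not opp) -> no flip
Dir NE: edge -> no flip
Dir W: opp run (2,4) (2,3) capped by B -> flip
Dir E: edge -> no flip
Dir SW: opp run (3,4) (4,3) (5,2), next=edge -> no flip
Dir S: first cell '.' (not opp) -> no flip
Dir SE: edge -> no flip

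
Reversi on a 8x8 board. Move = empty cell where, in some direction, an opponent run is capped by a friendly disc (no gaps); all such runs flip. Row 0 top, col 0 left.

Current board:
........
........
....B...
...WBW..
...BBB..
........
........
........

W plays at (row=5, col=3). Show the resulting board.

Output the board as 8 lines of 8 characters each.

Place W at (5,3); scan 8 dirs for brackets.
Dir NW: first cell '.' (not opp) -> no flip
Dir N: opp run (4,3) capped by W -> flip
Dir NE: opp run (4,4) capped by W -> flip
Dir W: first cell '.' (not opp) -> no flip
Dir E: first cell '.' (not opp) -> no flip
Dir SW: first cell '.' (not opp) -> no flip
Dir S: first cell '.' (not opp) -> no flip
Dir SE: first cell '.' (not opp) -> no flip
All flips: (4,3) (4,4)

Answer: ........
........
....B...
...WBW..
...WWB..
...W....
........
........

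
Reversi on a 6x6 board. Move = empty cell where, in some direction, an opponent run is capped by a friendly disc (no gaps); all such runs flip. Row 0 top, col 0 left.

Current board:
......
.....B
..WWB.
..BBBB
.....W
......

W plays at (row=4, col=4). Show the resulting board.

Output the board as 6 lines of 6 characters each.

Place W at (4,4); scan 8 dirs for brackets.
Dir NW: opp run (3,3) capped by W -> flip
Dir N: opp run (3,4) (2,4), next='.' -> no flip
Dir NE: opp run (3,5), next=edge -> no flip
Dir W: first cell '.' (not opp) -> no flip
Dir E: first cell 'W' (not opp) -> no flip
Dir SW: first cell '.' (not opp) -> no flip
Dir S: first cell '.' (not opp) -> no flip
Dir SE: first cell '.' (not opp) -> no flip
All flips: (3,3)

Answer: ......
.....B
..WWB.
..BWBB
....WW
......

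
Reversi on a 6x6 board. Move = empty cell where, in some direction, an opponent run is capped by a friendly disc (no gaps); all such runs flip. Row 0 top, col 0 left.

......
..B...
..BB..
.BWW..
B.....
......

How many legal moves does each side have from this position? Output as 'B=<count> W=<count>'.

-- B to move --
(2,1): no bracket -> illegal
(2,4): no bracket -> illegal
(3,4): flips 2 -> legal
(4,1): flips 1 -> legal
(4,2): flips 1 -> legal
(4,3): flips 1 -> legal
(4,4): flips 1 -> legal
B mobility = 5
-- W to move --
(0,1): no bracket -> illegal
(0,2): flips 2 -> legal
(0,3): no bracket -> illegal
(1,1): flips 1 -> legal
(1,3): flips 1 -> legal
(1,4): flips 1 -> legal
(2,0): no bracket -> illegal
(2,1): no bracket -> illegal
(2,4): no bracket -> illegal
(3,0): flips 1 -> legal
(3,4): no bracket -> illegal
(4,1): no bracket -> illegal
(4,2): no bracket -> illegal
(5,0): no bracket -> illegal
(5,1): no bracket -> illegal
W mobility = 5

Answer: B=5 W=5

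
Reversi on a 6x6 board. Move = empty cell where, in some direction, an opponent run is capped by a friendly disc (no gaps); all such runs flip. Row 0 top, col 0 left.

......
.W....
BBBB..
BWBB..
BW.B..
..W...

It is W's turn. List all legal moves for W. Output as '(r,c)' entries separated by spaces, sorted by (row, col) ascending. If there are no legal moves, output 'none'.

(1,0): no bracket -> illegal
(1,2): no bracket -> illegal
(1,3): flips 1 -> legal
(1,4): flips 2 -> legal
(2,4): no bracket -> illegal
(3,4): flips 3 -> legal
(4,2): no bracket -> illegal
(4,4): flips 2 -> legal
(5,0): no bracket -> illegal
(5,1): no bracket -> illegal
(5,3): no bracket -> illegal
(5,4): no bracket -> illegal

Answer: (1,3) (1,4) (3,4) (4,4)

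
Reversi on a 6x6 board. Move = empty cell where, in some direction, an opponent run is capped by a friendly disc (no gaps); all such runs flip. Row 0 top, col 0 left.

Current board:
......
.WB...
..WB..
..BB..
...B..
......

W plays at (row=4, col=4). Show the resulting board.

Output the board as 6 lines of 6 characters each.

Answer: ......
.WB...
..WB..
..BW..
...BW.
......

Derivation:
Place W at (4,4); scan 8 dirs for brackets.
Dir NW: opp run (3,3) capped by W -> flip
Dir N: first cell '.' (not opp) -> no flip
Dir NE: first cell '.' (not opp) -> no flip
Dir W: opp run (4,3), next='.' -> no flip
Dir E: first cell '.' (not opp) -> no flip
Dir SW: first cell '.' (not opp) -> no flip
Dir S: first cell '.' (not opp) -> no flip
Dir SE: first cell '.' (not opp) -> no flip
All flips: (3,3)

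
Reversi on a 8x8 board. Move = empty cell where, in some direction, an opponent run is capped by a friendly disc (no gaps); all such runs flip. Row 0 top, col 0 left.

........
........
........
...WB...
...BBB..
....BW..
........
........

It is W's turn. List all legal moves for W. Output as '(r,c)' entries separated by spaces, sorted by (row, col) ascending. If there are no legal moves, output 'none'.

(2,3): no bracket -> illegal
(2,4): no bracket -> illegal
(2,5): no bracket -> illegal
(3,2): no bracket -> illegal
(3,5): flips 2 -> legal
(3,6): no bracket -> illegal
(4,2): no bracket -> illegal
(4,6): no bracket -> illegal
(5,2): no bracket -> illegal
(5,3): flips 2 -> legal
(5,6): no bracket -> illegal
(6,3): no bracket -> illegal
(6,4): no bracket -> illegal
(6,5): no bracket -> illegal

Answer: (3,5) (5,3)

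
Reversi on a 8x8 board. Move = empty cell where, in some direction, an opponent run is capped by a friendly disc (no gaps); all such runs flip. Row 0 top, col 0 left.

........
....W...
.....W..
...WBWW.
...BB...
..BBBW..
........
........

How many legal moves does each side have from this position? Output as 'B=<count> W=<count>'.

-- B to move --
(0,3): no bracket -> illegal
(0,4): no bracket -> illegal
(0,5): no bracket -> illegal
(1,3): no bracket -> illegal
(1,5): no bracket -> illegal
(1,6): flips 1 -> legal
(2,2): flips 1 -> legal
(2,3): flips 1 -> legal
(2,4): no bracket -> illegal
(2,6): flips 1 -> legal
(2,7): no bracket -> illegal
(3,2): flips 1 -> legal
(3,7): flips 2 -> legal
(4,2): no bracket -> illegal
(4,5): no bracket -> illegal
(4,6): no bracket -> illegal
(4,7): no bracket -> illegal
(5,6): flips 1 -> legal
(6,4): no bracket -> illegal
(6,5): no bracket -> illegal
(6,6): flips 1 -> legal
B mobility = 8
-- W to move --
(2,3): no bracket -> illegal
(2,4): no bracket -> illegal
(3,2): no bracket -> illegal
(4,1): no bracket -> illegal
(4,2): no bracket -> illegal
(4,5): no bracket -> illegal
(5,1): flips 3 -> legal
(6,1): flips 3 -> legal
(6,2): flips 2 -> legal
(6,3): flips 2 -> legal
(6,4): no bracket -> illegal
(6,5): no bracket -> illegal
W mobility = 4

Answer: B=8 W=4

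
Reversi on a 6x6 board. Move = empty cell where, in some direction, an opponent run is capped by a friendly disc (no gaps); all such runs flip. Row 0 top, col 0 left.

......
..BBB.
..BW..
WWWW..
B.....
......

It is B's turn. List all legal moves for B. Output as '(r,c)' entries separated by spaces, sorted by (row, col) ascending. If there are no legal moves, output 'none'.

Answer: (2,0) (2,4) (3,4) (4,1) (4,2) (4,3) (4,4)

Derivation:
(2,0): flips 1 -> legal
(2,1): no bracket -> illegal
(2,4): flips 1 -> legal
(3,4): flips 1 -> legal
(4,1): flips 2 -> legal
(4,2): flips 1 -> legal
(4,3): flips 2 -> legal
(4,4): flips 1 -> legal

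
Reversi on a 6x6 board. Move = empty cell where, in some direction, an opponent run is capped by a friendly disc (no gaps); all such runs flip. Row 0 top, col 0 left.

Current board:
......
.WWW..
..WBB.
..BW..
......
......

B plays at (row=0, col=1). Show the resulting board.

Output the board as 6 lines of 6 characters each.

Place B at (0,1); scan 8 dirs for brackets.
Dir NW: edge -> no flip
Dir N: edge -> no flip
Dir NE: edge -> no flip
Dir W: first cell '.' (not opp) -> no flip
Dir E: first cell '.' (not opp) -> no flip
Dir SW: first cell '.' (not opp) -> no flip
Dir S: opp run (1,1), next='.' -> no flip
Dir SE: opp run (1,2) capped by B -> flip
All flips: (1,2)

Answer: .B....
.WBW..
..WBB.
..BW..
......
......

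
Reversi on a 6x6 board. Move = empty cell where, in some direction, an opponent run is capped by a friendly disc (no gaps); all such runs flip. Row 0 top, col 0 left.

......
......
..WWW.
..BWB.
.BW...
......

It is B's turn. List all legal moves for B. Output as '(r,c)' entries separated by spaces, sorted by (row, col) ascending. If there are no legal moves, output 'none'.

(1,1): no bracket -> illegal
(1,2): flips 2 -> legal
(1,3): no bracket -> illegal
(1,4): flips 2 -> legal
(1,5): no bracket -> illegal
(2,1): no bracket -> illegal
(2,5): no bracket -> illegal
(3,1): no bracket -> illegal
(3,5): no bracket -> illegal
(4,3): flips 1 -> legal
(4,4): no bracket -> illegal
(5,1): no bracket -> illegal
(5,2): flips 1 -> legal
(5,3): no bracket -> illegal

Answer: (1,2) (1,4) (4,3) (5,2)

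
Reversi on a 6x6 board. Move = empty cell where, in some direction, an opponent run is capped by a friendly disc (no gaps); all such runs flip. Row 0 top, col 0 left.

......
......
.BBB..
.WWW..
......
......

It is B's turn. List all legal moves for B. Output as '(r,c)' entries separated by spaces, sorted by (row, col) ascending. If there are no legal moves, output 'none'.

(2,0): no bracket -> illegal
(2,4): no bracket -> illegal
(3,0): no bracket -> illegal
(3,4): no bracket -> illegal
(4,0): flips 1 -> legal
(4,1): flips 2 -> legal
(4,2): flips 1 -> legal
(4,3): flips 2 -> legal
(4,4): flips 1 -> legal

Answer: (4,0) (4,1) (4,2) (4,3) (4,4)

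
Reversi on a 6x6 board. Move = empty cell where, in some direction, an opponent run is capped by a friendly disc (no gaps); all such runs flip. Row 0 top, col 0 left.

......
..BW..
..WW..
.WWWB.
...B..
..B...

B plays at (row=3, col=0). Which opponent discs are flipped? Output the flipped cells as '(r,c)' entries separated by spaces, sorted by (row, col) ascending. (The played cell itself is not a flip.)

Answer: (3,1) (3,2) (3,3)

Derivation:
Dir NW: edge -> no flip
Dir N: first cell '.' (not opp) -> no flip
Dir NE: first cell '.' (not opp) -> no flip
Dir W: edge -> no flip
Dir E: opp run (3,1) (3,2) (3,3) capped by B -> flip
Dir SW: edge -> no flip
Dir S: first cell '.' (not opp) -> no flip
Dir SE: first cell '.' (not opp) -> no flip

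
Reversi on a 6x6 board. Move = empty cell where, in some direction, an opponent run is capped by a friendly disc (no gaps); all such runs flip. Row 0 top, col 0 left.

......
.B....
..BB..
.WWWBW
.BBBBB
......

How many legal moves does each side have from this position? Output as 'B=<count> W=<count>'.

Answer: B=6 W=10

Derivation:
-- B to move --
(2,0): flips 1 -> legal
(2,1): flips 2 -> legal
(2,4): flips 1 -> legal
(2,5): flips 1 -> legal
(3,0): flips 3 -> legal
(4,0): flips 1 -> legal
B mobility = 6
-- W to move --
(0,0): flips 2 -> legal
(0,1): no bracket -> illegal
(0,2): no bracket -> illegal
(1,0): no bracket -> illegal
(1,2): flips 1 -> legal
(1,3): flips 2 -> legal
(1,4): flips 1 -> legal
(2,0): no bracket -> illegal
(2,1): no bracket -> illegal
(2,4): no bracket -> illegal
(2,5): no bracket -> illegal
(3,0): no bracket -> illegal
(4,0): no bracket -> illegal
(5,0): flips 1 -> legal
(5,1): flips 2 -> legal
(5,2): flips 1 -> legal
(5,3): flips 3 -> legal
(5,4): flips 1 -> legal
(5,5): flips 2 -> legal
W mobility = 10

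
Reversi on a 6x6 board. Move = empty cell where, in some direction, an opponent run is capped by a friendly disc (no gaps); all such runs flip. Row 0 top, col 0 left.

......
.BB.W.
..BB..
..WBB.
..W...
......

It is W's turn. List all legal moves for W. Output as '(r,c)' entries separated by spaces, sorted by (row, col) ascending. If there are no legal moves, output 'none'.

(0,0): no bracket -> illegal
(0,1): no bracket -> illegal
(0,2): flips 2 -> legal
(0,3): no bracket -> illegal
(1,0): no bracket -> illegal
(1,3): no bracket -> illegal
(2,0): no bracket -> illegal
(2,1): no bracket -> illegal
(2,4): flips 1 -> legal
(2,5): no bracket -> illegal
(3,1): no bracket -> illegal
(3,5): flips 2 -> legal
(4,3): no bracket -> illegal
(4,4): no bracket -> illegal
(4,5): no bracket -> illegal

Answer: (0,2) (2,4) (3,5)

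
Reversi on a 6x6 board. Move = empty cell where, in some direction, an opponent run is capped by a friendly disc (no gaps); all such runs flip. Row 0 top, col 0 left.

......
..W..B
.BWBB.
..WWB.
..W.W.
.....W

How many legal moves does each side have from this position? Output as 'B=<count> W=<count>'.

-- B to move --
(0,1): flips 1 -> legal
(0,2): no bracket -> illegal
(0,3): flips 1 -> legal
(1,1): no bracket -> illegal
(1,3): no bracket -> illegal
(3,1): flips 2 -> legal
(3,5): no bracket -> illegal
(4,1): flips 1 -> legal
(4,3): flips 2 -> legal
(4,5): no bracket -> illegal
(5,1): flips 2 -> legal
(5,2): no bracket -> illegal
(5,3): no bracket -> illegal
(5,4): flips 1 -> legal
B mobility = 7
-- W to move --
(0,4): no bracket -> illegal
(0,5): no bracket -> illegal
(1,0): flips 1 -> legal
(1,1): no bracket -> illegal
(1,3): flips 1 -> legal
(1,4): flips 3 -> legal
(2,0): flips 1 -> legal
(2,5): flips 2 -> legal
(3,0): flips 1 -> legal
(3,1): no bracket -> illegal
(3,5): flips 1 -> legal
(4,3): no bracket -> illegal
(4,5): flips 2 -> legal
W mobility = 8

Answer: B=7 W=8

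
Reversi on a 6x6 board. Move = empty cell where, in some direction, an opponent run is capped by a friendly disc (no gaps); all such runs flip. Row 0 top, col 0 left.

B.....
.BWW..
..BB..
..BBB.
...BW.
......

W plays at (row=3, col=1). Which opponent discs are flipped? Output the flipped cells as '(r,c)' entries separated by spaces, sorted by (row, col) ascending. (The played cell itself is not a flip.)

Answer: (2,2)

Derivation:
Dir NW: first cell '.' (not opp) -> no flip
Dir N: first cell '.' (not opp) -> no flip
Dir NE: opp run (2,2) capped by W -> flip
Dir W: first cell '.' (not opp) -> no flip
Dir E: opp run (3,2) (3,3) (3,4), next='.' -> no flip
Dir SW: first cell '.' (not opp) -> no flip
Dir S: first cell '.' (not opp) -> no flip
Dir SE: first cell '.' (not opp) -> no flip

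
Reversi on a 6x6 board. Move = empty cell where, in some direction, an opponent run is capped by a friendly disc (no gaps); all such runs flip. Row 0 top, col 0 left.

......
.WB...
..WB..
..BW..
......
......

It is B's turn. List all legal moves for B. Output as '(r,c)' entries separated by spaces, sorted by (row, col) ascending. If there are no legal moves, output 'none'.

(0,0): no bracket -> illegal
(0,1): no bracket -> illegal
(0,2): no bracket -> illegal
(1,0): flips 1 -> legal
(1,3): no bracket -> illegal
(2,0): no bracket -> illegal
(2,1): flips 1 -> legal
(2,4): no bracket -> illegal
(3,1): no bracket -> illegal
(3,4): flips 1 -> legal
(4,2): no bracket -> illegal
(4,3): flips 1 -> legal
(4,4): no bracket -> illegal

Answer: (1,0) (2,1) (3,4) (4,3)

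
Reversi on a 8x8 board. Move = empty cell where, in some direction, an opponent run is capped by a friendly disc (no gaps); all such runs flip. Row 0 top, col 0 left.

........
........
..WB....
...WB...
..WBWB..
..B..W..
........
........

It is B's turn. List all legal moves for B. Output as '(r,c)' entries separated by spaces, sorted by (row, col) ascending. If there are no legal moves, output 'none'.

(1,1): no bracket -> illegal
(1,2): no bracket -> illegal
(1,3): no bracket -> illegal
(2,1): flips 1 -> legal
(2,4): no bracket -> illegal
(3,1): no bracket -> illegal
(3,2): flips 2 -> legal
(3,5): no bracket -> illegal
(4,1): flips 1 -> legal
(4,6): no bracket -> illegal
(5,1): no bracket -> illegal
(5,3): no bracket -> illegal
(5,4): flips 1 -> legal
(5,6): no bracket -> illegal
(6,4): no bracket -> illegal
(6,5): flips 1 -> legal
(6,6): no bracket -> illegal

Answer: (2,1) (3,2) (4,1) (5,4) (6,5)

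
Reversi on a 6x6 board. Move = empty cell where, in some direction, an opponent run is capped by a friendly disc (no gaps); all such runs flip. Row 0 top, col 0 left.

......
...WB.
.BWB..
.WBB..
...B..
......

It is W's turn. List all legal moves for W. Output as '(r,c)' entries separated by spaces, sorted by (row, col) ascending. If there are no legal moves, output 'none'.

(0,3): no bracket -> illegal
(0,4): no bracket -> illegal
(0,5): no bracket -> illegal
(1,0): no bracket -> illegal
(1,1): flips 1 -> legal
(1,2): no bracket -> illegal
(1,5): flips 1 -> legal
(2,0): flips 1 -> legal
(2,4): flips 1 -> legal
(2,5): no bracket -> illegal
(3,0): no bracket -> illegal
(3,4): flips 2 -> legal
(4,1): no bracket -> illegal
(4,2): flips 1 -> legal
(4,4): flips 1 -> legal
(5,2): no bracket -> illegal
(5,3): flips 3 -> legal
(5,4): no bracket -> illegal

Answer: (1,1) (1,5) (2,0) (2,4) (3,4) (4,2) (4,4) (5,3)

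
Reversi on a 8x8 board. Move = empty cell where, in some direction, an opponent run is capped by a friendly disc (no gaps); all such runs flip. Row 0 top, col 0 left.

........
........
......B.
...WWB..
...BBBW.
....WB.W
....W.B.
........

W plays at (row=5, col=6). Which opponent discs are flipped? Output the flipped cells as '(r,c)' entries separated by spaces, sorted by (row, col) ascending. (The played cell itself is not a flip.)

Answer: (4,5) (5,5)

Derivation:
Dir NW: opp run (4,5) capped by W -> flip
Dir N: first cell 'W' (not opp) -> no flip
Dir NE: first cell '.' (not opp) -> no flip
Dir W: opp run (5,5) capped by W -> flip
Dir E: first cell 'W' (not opp) -> no flip
Dir SW: first cell '.' (not opp) -> no flip
Dir S: opp run (6,6), next='.' -> no flip
Dir SE: first cell '.' (not opp) -> no flip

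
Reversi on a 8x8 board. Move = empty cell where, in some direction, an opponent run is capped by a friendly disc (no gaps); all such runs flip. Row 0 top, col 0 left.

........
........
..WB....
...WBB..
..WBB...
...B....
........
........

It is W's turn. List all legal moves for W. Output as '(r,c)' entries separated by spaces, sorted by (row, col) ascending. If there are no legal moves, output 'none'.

Answer: (1,3) (2,4) (3,6) (4,5) (5,5) (6,3) (6,4)

Derivation:
(1,2): no bracket -> illegal
(1,3): flips 1 -> legal
(1,4): no bracket -> illegal
(2,4): flips 1 -> legal
(2,5): no bracket -> illegal
(2,6): no bracket -> illegal
(3,2): no bracket -> illegal
(3,6): flips 2 -> legal
(4,5): flips 2 -> legal
(4,6): no bracket -> illegal
(5,2): no bracket -> illegal
(5,4): no bracket -> illegal
(5,5): flips 1 -> legal
(6,2): no bracket -> illegal
(6,3): flips 2 -> legal
(6,4): flips 1 -> legal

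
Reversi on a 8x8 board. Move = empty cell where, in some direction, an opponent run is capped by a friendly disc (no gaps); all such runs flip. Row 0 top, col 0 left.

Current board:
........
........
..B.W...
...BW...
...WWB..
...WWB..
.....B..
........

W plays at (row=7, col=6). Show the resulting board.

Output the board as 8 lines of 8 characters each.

Place W at (7,6); scan 8 dirs for brackets.
Dir NW: opp run (6,5) capped by W -> flip
Dir N: first cell '.' (not opp) -> no flip
Dir NE: first cell '.' (not opp) -> no flip
Dir W: first cell '.' (not opp) -> no flip
Dir E: first cell '.' (not opp) -> no flip
Dir SW: edge -> no flip
Dir S: edge -> no flip
Dir SE: edge -> no flip
All flips: (6,5)

Answer: ........
........
..B.W...
...BW...
...WWB..
...WWB..
.....W..
......W.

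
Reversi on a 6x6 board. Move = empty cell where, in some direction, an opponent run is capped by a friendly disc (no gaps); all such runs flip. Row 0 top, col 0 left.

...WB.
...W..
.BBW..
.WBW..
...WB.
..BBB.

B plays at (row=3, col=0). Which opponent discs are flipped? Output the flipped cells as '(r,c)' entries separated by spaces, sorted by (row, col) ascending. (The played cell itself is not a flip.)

Answer: (3,1)

Derivation:
Dir NW: edge -> no flip
Dir N: first cell '.' (not opp) -> no flip
Dir NE: first cell 'B' (not opp) -> no flip
Dir W: edge -> no flip
Dir E: opp run (3,1) capped by B -> flip
Dir SW: edge -> no flip
Dir S: first cell '.' (not opp) -> no flip
Dir SE: first cell '.' (not opp) -> no flip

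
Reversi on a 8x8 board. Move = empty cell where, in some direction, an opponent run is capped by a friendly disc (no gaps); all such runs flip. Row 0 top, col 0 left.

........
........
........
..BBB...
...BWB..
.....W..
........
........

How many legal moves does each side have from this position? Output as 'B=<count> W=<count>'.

-- B to move --
(3,5): no bracket -> illegal
(4,6): no bracket -> illegal
(5,3): no bracket -> illegal
(5,4): flips 1 -> legal
(5,6): no bracket -> illegal
(6,4): no bracket -> illegal
(6,5): flips 1 -> legal
(6,6): flips 2 -> legal
B mobility = 3
-- W to move --
(2,1): no bracket -> illegal
(2,2): flips 1 -> legal
(2,3): no bracket -> illegal
(2,4): flips 1 -> legal
(2,5): no bracket -> illegal
(3,1): no bracket -> illegal
(3,5): flips 1 -> legal
(3,6): no bracket -> illegal
(4,1): no bracket -> illegal
(4,2): flips 1 -> legal
(4,6): flips 1 -> legal
(5,2): no bracket -> illegal
(5,3): no bracket -> illegal
(5,4): no bracket -> illegal
(5,6): no bracket -> illegal
W mobility = 5

Answer: B=3 W=5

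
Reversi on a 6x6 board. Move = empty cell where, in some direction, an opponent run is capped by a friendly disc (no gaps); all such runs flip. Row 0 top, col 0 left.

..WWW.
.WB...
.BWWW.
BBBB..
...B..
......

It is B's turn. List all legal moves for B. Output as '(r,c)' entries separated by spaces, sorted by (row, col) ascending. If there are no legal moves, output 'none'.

Answer: (0,0) (0,1) (1,0) (1,3) (1,4) (1,5) (2,5) (3,4)

Derivation:
(0,0): flips 2 -> legal
(0,1): flips 1 -> legal
(0,5): no bracket -> illegal
(1,0): flips 1 -> legal
(1,3): flips 2 -> legal
(1,4): flips 1 -> legal
(1,5): flips 1 -> legal
(2,0): no bracket -> illegal
(2,5): flips 3 -> legal
(3,4): flips 1 -> legal
(3,5): no bracket -> illegal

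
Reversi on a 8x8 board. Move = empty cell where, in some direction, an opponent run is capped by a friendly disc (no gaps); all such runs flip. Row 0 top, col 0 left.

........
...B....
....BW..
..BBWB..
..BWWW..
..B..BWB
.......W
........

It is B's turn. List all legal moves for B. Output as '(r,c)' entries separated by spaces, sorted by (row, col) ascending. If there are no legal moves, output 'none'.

Answer: (1,5) (1,6) (2,6) (4,6) (5,3) (5,4) (7,7)

Derivation:
(1,4): no bracket -> illegal
(1,5): flips 1 -> legal
(1,6): flips 3 -> legal
(2,3): no bracket -> illegal
(2,6): flips 1 -> legal
(3,6): no bracket -> illegal
(4,6): flips 3 -> legal
(4,7): no bracket -> illegal
(5,3): flips 2 -> legal
(5,4): flips 3 -> legal
(6,5): no bracket -> illegal
(6,6): no bracket -> illegal
(7,6): no bracket -> illegal
(7,7): flips 1 -> legal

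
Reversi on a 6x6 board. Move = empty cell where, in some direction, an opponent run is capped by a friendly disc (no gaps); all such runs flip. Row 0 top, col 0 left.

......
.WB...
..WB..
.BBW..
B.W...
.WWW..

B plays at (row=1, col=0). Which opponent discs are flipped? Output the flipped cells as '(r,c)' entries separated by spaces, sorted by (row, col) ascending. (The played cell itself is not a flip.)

Dir NW: edge -> no flip
Dir N: first cell '.' (not opp) -> no flip
Dir NE: first cell '.' (not opp) -> no flip
Dir W: edge -> no flip
Dir E: opp run (1,1) capped by B -> flip
Dir SW: edge -> no flip
Dir S: first cell '.' (not opp) -> no flip
Dir SE: first cell '.' (not opp) -> no flip

Answer: (1,1)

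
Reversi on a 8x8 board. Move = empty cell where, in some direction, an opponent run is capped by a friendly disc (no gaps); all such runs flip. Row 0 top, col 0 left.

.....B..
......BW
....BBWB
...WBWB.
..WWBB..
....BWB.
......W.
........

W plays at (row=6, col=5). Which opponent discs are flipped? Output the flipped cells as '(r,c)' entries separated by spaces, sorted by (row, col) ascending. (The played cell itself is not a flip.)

Answer: (5,4)

Derivation:
Dir NW: opp run (5,4) capped by W -> flip
Dir N: first cell 'W' (not opp) -> no flip
Dir NE: opp run (5,6), next='.' -> no flip
Dir W: first cell '.' (not opp) -> no flip
Dir E: first cell 'W' (not opp) -> no flip
Dir SW: first cell '.' (not opp) -> no flip
Dir S: first cell '.' (not opp) -> no flip
Dir SE: first cell '.' (not opp) -> no flip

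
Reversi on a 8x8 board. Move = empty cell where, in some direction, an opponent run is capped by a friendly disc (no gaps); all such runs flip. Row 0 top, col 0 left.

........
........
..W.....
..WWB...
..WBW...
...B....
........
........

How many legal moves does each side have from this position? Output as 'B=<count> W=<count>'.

-- B to move --
(1,1): no bracket -> illegal
(1,2): no bracket -> illegal
(1,3): no bracket -> illegal
(2,1): flips 1 -> legal
(2,3): flips 1 -> legal
(2,4): no bracket -> illegal
(3,1): flips 3 -> legal
(3,5): flips 1 -> legal
(4,1): flips 1 -> legal
(4,5): flips 1 -> legal
(5,1): no bracket -> illegal
(5,2): no bracket -> illegal
(5,4): flips 1 -> legal
(5,5): no bracket -> illegal
B mobility = 7
-- W to move --
(2,3): no bracket -> illegal
(2,4): flips 1 -> legal
(2,5): no bracket -> illegal
(3,5): flips 1 -> legal
(4,5): no bracket -> illegal
(5,2): no bracket -> illegal
(5,4): flips 1 -> legal
(6,2): flips 1 -> legal
(6,3): flips 2 -> legal
(6,4): flips 1 -> legal
W mobility = 6

Answer: B=7 W=6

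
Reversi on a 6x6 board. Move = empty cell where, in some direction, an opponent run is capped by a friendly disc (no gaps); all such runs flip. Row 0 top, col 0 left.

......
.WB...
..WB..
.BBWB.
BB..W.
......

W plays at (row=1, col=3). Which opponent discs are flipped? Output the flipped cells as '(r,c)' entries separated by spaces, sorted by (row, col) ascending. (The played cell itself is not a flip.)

Dir NW: first cell '.' (not opp) -> no flip
Dir N: first cell '.' (not opp) -> no flip
Dir NE: first cell '.' (not opp) -> no flip
Dir W: opp run (1,2) capped by W -> flip
Dir E: first cell '.' (not opp) -> no flip
Dir SW: first cell 'W' (not opp) -> no flip
Dir S: opp run (2,3) capped by W -> flip
Dir SE: first cell '.' (not opp) -> no flip

Answer: (1,2) (2,3)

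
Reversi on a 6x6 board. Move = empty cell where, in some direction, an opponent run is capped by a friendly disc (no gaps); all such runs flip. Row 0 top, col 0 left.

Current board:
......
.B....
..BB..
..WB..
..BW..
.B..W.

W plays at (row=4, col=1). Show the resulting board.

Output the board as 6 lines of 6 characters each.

Answer: ......
.B....
..BB..
..WB..
.WWW..
.B..W.

Derivation:
Place W at (4,1); scan 8 dirs for brackets.
Dir NW: first cell '.' (not opp) -> no flip
Dir N: first cell '.' (not opp) -> no flip
Dir NE: first cell 'W' (not opp) -> no flip
Dir W: first cell '.' (not opp) -> no flip
Dir E: opp run (4,2) capped by W -> flip
Dir SW: first cell '.' (not opp) -> no flip
Dir S: opp run (5,1), next=edge -> no flip
Dir SE: first cell '.' (not opp) -> no flip
All flips: (4,2)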